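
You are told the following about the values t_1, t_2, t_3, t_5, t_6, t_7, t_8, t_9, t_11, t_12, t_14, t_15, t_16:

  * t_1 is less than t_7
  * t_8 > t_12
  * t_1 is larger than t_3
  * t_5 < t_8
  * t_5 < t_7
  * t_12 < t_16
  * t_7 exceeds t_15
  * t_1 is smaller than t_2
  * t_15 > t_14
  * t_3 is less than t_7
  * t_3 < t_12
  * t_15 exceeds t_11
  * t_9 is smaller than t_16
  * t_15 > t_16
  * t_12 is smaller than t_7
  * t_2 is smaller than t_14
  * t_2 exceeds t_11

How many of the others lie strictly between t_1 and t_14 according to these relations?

The relations place t_1 below t_14. An element lies strictly between them when it is forced above t_1 and also forced below t_14.
Above t_1: {t_2, t_15, t_7}. Below t_14: {t_3, t_11, t_2}.
Intersection: {t_2} — 1.

1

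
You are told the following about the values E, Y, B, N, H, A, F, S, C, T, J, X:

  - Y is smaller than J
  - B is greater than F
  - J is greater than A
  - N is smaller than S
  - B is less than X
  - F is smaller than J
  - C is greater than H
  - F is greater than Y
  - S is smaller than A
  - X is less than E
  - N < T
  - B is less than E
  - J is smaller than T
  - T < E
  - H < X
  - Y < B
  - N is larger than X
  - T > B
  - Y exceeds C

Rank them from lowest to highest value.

Nothing is placed below H, so it is least; from there H < C; C < Y; Y < F; F < B; B < X; X < N; N < S; S < A; A < J; J < T; T < E, each given directly.

H < C < Y < F < B < X < N < S < A < J < T < E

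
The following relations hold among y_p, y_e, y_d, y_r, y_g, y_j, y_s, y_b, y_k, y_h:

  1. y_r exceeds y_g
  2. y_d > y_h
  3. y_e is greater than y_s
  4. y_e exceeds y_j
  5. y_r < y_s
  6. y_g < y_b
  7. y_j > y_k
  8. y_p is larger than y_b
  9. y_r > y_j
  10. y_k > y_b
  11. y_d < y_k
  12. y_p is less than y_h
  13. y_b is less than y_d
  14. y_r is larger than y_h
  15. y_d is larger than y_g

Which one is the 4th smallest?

Chaining the given pairs: y_g < y_b < y_p < y_h < y_d < y_k < y_j < y_r < y_s < y_e.
Counting 4 from the smallest end gives y_h.

y_h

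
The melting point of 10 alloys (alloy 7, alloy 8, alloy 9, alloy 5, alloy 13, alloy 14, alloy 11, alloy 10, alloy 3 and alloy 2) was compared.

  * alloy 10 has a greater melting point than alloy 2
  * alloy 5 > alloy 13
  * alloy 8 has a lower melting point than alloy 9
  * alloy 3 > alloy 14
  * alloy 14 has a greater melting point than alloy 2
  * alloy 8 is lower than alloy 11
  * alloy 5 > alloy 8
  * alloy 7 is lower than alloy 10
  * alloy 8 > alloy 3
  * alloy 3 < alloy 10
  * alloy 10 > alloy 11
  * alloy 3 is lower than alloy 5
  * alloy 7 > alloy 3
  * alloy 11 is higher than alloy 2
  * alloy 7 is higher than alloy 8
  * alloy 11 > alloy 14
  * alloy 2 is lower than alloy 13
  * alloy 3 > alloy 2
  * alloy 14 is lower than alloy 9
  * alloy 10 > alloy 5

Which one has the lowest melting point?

Chaining upward from alloy 2: directly above it, alloy 14, alloy 13, alloy 3, alloy 11, alloy 10; then alloy 8, alloy 5, alloy 7, alloy 9.
That covers every other element, and nothing is given below alloy 2, so alloy 2 is the lowest melting point.

alloy 2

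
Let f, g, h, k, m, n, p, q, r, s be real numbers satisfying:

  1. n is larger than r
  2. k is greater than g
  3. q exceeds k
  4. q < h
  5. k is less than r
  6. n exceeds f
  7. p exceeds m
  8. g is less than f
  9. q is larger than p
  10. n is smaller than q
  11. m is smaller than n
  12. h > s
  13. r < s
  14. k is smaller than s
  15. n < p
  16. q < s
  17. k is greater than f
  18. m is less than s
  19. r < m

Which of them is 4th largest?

p

Chaining the given pairs: g < f < k < r < m < n < p < q < s < h.
Counting 4 from the largest end gives p.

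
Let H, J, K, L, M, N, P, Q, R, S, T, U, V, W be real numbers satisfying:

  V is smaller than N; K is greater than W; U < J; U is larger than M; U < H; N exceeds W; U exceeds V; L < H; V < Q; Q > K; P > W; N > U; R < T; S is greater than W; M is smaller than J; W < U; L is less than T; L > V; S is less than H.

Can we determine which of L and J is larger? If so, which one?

undetermined

Following every chain through L: above L we get H, T; below L we get V.
J is not reached, and no chain runs the other way from J to L.
So the given relations leave the order of L and J undetermined.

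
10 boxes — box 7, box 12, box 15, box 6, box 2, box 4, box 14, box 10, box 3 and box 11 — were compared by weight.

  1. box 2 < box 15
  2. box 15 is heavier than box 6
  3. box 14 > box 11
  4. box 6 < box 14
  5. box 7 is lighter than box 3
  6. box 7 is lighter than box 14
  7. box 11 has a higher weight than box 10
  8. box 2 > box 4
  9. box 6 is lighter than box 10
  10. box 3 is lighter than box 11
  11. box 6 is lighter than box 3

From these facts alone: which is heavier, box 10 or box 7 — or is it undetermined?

Following every chain through box 7: above box 7 we get box 3, box 11, box 14.
box 10 is not reached, and no chain runs the other way from box 10 to box 7.
So the given relations leave the order of box 7 and box 10 undetermined.

undetermined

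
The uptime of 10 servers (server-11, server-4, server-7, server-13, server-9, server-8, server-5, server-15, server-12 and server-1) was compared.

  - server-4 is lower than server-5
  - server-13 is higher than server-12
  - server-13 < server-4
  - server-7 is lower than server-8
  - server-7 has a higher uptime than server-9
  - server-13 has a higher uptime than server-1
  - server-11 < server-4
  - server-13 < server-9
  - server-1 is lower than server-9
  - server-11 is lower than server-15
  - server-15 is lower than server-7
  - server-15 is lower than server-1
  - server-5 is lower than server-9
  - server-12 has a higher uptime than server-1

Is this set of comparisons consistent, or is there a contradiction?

Every relation is compatible with server-11 < server-15 < server-1 < server-12 < server-13 < server-4 < server-5 < server-9 < server-7 < server-8; the set is consistent.

consistent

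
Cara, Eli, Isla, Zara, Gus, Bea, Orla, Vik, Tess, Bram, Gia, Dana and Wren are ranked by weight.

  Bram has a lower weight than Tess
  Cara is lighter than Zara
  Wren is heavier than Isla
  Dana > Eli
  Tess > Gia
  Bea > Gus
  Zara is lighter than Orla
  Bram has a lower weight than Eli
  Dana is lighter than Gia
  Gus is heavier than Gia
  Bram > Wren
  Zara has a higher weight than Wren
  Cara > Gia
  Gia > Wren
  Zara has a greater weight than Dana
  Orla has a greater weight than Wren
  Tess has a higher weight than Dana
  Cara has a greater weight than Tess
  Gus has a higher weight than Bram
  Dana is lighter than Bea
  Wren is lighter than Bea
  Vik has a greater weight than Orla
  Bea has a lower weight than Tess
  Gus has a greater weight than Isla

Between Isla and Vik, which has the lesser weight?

Isla

Chaining the given relations: Isla < Wren < Bram < Eli < Dana < Gia < Gus < Bea < Tess < Cara < Zara < Orla < Vik.
So Isla < Vik; Isla is the lighter of the two.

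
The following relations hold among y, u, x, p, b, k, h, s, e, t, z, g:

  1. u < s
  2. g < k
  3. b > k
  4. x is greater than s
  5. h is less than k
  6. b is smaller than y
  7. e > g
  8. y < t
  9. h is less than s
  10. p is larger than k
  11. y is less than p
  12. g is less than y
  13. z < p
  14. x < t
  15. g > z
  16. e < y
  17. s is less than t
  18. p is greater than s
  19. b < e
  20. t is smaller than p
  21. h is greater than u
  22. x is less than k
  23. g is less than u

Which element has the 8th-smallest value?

b

Chaining the given pairs: z < g < u < h < s < x < k < b < e < y < t < p.
Counting 8 from the smallest end gives b.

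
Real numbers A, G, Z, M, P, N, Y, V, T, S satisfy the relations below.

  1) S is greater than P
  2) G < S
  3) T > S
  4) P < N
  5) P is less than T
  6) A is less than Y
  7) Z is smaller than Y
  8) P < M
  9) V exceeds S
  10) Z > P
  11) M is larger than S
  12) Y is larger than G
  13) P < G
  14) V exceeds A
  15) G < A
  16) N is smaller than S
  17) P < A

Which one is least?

Chaining upward from P: directly above it, Z, N, G, A, S, M, T; then Y, V.
That covers every other element, and nothing is given below P, so P is the least.

P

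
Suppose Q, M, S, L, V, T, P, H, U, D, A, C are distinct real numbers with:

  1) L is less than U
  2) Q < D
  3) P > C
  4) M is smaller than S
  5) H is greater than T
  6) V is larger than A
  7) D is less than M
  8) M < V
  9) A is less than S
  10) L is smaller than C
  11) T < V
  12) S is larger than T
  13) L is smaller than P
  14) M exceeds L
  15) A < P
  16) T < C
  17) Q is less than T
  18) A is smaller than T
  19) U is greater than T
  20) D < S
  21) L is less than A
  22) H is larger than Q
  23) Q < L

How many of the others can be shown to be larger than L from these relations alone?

Directly above L: A, U, C, M, P.
One step further: T, S, V (8 so far).
One step further: H (9 so far).
Nothing else is reachable above L; 9 in all.

9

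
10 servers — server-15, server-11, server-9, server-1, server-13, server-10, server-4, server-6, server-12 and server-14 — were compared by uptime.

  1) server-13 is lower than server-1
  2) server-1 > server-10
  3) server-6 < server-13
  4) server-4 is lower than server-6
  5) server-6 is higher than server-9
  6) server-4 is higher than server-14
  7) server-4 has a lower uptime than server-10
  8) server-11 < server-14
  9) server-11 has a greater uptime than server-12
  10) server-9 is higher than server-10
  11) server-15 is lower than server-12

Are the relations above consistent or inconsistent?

Every relation is compatible with server-15 < server-12 < server-11 < server-14 < server-4 < server-10 < server-9 < server-6 < server-13 < server-1; the set is consistent.

consistent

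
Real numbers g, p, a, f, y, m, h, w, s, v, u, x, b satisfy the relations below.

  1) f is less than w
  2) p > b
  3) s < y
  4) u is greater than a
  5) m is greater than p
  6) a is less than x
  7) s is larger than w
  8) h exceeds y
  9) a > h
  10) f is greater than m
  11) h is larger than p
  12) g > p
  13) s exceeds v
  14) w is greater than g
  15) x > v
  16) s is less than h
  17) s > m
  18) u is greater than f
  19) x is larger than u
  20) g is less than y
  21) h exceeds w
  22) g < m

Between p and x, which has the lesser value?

Following the relations from p: p < g < m < f < w < s < y < h < a < u < x.
So p < x; p is the smaller of the two.

p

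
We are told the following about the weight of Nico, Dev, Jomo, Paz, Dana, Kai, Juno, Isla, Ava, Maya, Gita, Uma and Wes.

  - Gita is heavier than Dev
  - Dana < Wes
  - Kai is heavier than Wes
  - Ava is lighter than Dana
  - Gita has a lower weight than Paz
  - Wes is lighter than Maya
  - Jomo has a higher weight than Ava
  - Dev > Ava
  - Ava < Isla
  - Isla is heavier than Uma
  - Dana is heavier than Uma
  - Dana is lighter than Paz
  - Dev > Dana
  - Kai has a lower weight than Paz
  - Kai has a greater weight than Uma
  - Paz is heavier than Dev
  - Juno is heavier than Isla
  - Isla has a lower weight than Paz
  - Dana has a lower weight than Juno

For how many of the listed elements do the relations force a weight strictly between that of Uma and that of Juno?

2

Chaining upward from Uma reaches: Dana, Wes, Dev, Isla, Kai, Gita, Maya, Paz.
Chaining downward from Juno reaches: Ava, Dana, Isla.
Strictly between Uma and Juno are those in both lists: Dana, Isla — 2 elements.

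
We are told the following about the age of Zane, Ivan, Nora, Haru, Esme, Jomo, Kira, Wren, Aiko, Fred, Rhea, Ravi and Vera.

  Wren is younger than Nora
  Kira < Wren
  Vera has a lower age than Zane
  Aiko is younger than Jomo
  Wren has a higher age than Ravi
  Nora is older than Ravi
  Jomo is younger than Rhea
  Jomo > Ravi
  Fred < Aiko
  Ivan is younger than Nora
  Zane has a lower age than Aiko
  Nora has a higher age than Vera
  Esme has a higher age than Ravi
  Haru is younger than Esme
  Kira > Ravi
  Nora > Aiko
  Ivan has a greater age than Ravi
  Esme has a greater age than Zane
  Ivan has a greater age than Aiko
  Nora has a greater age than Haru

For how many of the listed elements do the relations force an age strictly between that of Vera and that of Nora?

3

Chaining upward from Vera reaches: Zane, Esme, Aiko, Ivan, Jomo, Rhea.
Chaining downward from Nora reaches: Ravi, Kira, Fred, Haru, Zane, Wren, Aiko, Ivan.
Strictly between Vera and Nora are those in both lists: Zane, Aiko, Ivan — 3 elements.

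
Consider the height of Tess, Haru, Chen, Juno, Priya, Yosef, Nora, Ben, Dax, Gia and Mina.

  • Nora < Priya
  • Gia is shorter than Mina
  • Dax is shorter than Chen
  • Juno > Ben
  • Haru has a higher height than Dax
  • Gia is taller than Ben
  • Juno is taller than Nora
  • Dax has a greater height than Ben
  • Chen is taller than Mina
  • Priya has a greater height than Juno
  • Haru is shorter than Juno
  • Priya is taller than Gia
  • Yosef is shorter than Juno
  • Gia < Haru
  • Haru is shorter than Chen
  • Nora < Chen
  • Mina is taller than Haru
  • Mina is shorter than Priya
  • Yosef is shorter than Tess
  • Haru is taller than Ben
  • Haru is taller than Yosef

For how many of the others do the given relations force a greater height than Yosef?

6

From Yosef the given relations immediately reach Haru, Juno, Tess.
From those, Mina, Priya, Chen — 6 in total.
Nothing else is reachable above Yosef; 6 in all.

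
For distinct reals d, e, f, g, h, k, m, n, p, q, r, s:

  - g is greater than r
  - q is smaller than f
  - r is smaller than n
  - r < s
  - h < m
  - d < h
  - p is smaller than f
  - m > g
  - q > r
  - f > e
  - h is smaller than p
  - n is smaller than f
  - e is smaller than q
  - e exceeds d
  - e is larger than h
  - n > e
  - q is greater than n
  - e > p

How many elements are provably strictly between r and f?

2

Chaining upward from r reaches: g, m, n, q, s.
Chaining downward from f reaches: d, h, p, e, n, q.
Strictly between r and f are those in both lists: n, q — 2 elements.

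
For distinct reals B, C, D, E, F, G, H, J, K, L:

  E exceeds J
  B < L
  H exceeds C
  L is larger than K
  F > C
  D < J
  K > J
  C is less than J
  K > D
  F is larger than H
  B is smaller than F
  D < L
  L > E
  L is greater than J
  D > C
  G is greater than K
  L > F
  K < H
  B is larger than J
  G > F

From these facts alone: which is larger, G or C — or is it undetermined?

G

C < D < J < K < H < F < G, by transitivity through D, J, K, H, F.
So G is larger.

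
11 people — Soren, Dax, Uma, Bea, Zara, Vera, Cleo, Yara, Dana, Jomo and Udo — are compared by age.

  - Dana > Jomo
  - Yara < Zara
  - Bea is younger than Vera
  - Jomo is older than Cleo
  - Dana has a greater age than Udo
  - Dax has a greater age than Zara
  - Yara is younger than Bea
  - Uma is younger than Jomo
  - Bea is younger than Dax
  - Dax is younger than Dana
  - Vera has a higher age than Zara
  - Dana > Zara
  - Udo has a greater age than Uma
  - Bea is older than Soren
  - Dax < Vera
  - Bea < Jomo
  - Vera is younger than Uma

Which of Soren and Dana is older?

Dana

Chaining the given relations: Soren < Bea < Dax < Vera < Uma < Jomo < Dana.
So Soren < Dana; Dana is the older of the two.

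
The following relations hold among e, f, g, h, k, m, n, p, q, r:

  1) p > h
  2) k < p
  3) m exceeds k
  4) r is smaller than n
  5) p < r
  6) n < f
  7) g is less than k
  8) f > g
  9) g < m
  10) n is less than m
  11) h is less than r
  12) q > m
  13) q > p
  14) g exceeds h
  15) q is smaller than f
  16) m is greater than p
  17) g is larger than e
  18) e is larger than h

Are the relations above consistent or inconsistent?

consistent

Every relation is compatible with h < e < g < k < p < r < n < m < q < f; the set is consistent.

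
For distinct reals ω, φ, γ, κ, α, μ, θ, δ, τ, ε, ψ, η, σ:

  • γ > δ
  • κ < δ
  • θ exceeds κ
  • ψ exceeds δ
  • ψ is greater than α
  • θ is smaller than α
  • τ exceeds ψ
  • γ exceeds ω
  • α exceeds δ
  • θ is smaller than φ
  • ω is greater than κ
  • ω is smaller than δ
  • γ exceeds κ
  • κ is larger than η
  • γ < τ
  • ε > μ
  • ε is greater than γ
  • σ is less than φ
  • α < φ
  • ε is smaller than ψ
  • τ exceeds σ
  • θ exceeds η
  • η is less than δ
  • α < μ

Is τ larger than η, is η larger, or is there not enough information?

η < κ and κ < ω give η < ω.
With ω < δ: η < κ < ω < δ.
Then δ < α extends the chain to α.
With α < μ: η < κ < ω < δ < α < μ.
With μ < ε: η < κ < ω < δ < α < μ < ε.
With ε < ψ: η < κ < ω < δ < α < μ < ε < ψ.
Then ψ < τ extends the chain to τ.
So τ is larger.

τ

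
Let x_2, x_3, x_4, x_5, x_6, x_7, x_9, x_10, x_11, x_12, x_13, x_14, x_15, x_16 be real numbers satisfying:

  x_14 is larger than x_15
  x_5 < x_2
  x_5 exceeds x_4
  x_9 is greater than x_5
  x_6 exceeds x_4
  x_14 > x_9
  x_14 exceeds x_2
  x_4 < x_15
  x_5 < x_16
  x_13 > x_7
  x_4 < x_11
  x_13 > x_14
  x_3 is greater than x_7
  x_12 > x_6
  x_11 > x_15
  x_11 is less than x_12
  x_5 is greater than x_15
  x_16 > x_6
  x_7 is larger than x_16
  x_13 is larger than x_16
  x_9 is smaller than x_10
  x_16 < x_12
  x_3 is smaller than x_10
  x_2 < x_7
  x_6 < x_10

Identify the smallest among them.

Chaining upward from x_4: directly above it, x_15, x_5, x_11, x_6; then x_9, x_2, x_16, x_14, x_10, x_12; then x_7, x_13; then x_3.
That covers every other element, and nothing is given below x_4, so x_4 is the smallest.

x_4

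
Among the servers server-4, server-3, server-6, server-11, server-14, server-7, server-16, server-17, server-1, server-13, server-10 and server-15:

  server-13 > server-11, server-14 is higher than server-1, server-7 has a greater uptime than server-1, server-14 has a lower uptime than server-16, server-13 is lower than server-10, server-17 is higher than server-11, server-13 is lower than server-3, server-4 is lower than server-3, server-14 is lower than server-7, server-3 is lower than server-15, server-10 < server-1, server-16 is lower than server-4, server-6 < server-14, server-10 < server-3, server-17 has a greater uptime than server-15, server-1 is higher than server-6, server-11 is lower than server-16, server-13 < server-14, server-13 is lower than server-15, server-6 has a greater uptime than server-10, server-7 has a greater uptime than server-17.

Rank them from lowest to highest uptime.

server-11 < server-13 < server-10 < server-6 < server-1 < server-14 < server-16 < server-4 < server-3 < server-15 < server-17 < server-7

Each adjacent pair is fixed by a given relation: server-11 < server-13; server-13 < server-10; server-10 < server-6; server-6 < server-1; server-1 < server-14; server-14 < server-16; server-16 < server-4; server-4 < server-3; server-3 < server-15; server-15 < server-17; server-17 < server-7. Chaining them end to end gives the full order.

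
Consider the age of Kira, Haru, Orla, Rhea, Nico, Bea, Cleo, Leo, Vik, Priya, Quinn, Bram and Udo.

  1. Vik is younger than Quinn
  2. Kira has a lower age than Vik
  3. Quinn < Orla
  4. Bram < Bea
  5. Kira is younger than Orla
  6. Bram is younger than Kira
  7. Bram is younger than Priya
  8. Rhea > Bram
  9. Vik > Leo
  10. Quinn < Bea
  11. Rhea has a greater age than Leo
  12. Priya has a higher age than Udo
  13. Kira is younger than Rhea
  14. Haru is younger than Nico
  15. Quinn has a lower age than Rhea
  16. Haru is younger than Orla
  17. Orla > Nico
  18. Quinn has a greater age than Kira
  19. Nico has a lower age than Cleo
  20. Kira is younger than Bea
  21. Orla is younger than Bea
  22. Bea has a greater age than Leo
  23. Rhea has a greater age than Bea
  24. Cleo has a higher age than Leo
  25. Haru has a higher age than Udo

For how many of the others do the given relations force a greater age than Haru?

From Haru the given relations immediately reach Nico, Orla.
From those, Cleo, Bea — 4 in total.
From those, Rhea — 5 in total.
Nothing else is reachable above Haru; 5 in all.

5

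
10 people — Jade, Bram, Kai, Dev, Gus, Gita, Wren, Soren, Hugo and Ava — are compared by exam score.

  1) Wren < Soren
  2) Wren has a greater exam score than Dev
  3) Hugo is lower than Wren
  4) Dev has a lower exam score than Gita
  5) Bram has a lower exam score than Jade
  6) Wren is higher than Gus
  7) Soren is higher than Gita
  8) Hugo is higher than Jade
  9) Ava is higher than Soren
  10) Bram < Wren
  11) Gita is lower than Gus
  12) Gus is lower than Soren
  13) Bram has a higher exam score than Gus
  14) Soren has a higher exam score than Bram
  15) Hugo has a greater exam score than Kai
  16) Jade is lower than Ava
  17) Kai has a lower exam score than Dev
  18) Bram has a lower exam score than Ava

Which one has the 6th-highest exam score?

Bram

The consecutive relations fix a unique order: Kai < Dev < Gita < Gus < Bram < Jade < Hugo < Wren < Soren < Ava.
The 6th largest is Bram.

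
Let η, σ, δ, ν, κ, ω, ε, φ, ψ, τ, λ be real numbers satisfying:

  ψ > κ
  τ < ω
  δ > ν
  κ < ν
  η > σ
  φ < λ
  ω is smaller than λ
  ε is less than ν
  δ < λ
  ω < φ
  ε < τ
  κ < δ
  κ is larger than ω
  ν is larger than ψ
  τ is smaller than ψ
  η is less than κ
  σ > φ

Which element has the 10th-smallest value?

Piecing the relations together gives one ordering: ε < τ < ω < φ < σ < η < κ < ψ < ν < δ < λ.
The 10th smallest is δ.

δ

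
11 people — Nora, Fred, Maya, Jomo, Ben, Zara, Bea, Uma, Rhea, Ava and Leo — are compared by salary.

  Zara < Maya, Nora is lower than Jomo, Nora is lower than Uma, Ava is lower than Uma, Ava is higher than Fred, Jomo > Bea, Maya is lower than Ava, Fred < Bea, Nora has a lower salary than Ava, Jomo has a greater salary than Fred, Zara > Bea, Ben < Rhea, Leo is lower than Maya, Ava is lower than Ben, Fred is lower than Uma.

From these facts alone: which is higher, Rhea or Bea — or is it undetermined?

Rhea

Bea < Zara and Zara < Maya give Bea < Maya.
With Maya < Ava: Bea < Zara < Maya < Ava.
Then Ava < Ben extends the chain to Ben.
With Ben < Rhea: Bea < Zara < Maya < Ava < Ben < Rhea.
So Rhea is higher.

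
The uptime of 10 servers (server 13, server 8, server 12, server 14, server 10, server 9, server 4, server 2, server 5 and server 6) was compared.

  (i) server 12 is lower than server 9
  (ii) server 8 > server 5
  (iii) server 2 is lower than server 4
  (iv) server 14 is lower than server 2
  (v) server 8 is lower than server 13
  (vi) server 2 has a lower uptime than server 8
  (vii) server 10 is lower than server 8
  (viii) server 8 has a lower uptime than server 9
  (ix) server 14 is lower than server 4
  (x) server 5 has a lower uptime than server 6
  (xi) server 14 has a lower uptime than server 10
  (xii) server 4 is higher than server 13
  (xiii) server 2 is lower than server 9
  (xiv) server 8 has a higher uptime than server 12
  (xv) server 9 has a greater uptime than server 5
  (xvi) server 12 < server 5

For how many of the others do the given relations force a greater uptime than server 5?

5

The elements the relations force above server 5 are server 8, server 13, server 6, server 9, server 4 — no chain reaches any other.
That is 5.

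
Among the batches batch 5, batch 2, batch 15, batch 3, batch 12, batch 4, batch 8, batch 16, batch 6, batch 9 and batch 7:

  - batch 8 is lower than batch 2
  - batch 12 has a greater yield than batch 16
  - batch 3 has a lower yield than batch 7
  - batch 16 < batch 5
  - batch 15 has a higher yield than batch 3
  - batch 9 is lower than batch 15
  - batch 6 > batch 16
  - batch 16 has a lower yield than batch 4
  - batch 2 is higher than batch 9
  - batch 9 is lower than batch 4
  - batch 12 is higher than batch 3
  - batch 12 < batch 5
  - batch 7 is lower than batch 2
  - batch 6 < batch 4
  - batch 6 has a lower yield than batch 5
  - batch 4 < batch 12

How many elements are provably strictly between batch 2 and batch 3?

The relations place batch 3 below batch 2. An element lies strictly between them when it is forced above batch 3 and also forced below batch 2.
Above batch 3: {batch 15, batch 12, batch 7, batch 5}. Below batch 2: {batch 8, batch 9, batch 7}.
Intersection: {batch 7} — 1.

1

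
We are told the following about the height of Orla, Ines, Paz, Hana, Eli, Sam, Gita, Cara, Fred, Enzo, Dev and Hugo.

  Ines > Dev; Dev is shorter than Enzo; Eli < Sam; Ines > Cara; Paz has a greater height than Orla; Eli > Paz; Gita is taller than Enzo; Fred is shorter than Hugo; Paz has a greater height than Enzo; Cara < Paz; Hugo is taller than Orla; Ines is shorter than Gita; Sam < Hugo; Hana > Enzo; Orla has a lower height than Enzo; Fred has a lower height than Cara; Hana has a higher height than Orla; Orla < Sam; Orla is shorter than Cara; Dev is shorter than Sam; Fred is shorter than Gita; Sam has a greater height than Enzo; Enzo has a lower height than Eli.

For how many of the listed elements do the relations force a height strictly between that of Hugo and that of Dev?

4

Chaining upward from Dev reaches: Ines, Enzo, Paz, Eli, Sam, Gita, Hana.
Chaining downward from Hugo reaches: Orla, Fred, Cara, Enzo, Paz, Eli, Sam.
Strictly between Dev and Hugo are those in both lists: Enzo, Paz, Eli, Sam — 4 elements.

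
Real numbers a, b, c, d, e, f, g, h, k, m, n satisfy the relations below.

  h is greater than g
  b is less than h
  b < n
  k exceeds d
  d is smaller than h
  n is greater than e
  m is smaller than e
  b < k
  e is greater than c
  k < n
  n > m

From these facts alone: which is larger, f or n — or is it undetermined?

undetermined

Following every chain through f: nothing is chained to f.
n is not reached, and no chain runs the other way from n to f.
So the given relations leave the order of f and n undetermined.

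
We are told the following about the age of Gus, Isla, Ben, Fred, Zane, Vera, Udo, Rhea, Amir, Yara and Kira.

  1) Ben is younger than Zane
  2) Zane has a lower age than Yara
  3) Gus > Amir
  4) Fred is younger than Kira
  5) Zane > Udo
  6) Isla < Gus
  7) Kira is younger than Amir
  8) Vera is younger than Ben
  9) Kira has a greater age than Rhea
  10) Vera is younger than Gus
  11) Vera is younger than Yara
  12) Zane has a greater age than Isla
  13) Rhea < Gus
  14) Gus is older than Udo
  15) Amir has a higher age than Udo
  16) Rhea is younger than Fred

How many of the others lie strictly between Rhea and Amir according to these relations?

2

Chaining upward from Rhea reaches: Fred, Kira, Gus.
Chaining downward from Amir reaches: Udo, Fred, Kira.
Strictly between Rhea and Amir are those in both lists: Fred, Kira — 2 elements.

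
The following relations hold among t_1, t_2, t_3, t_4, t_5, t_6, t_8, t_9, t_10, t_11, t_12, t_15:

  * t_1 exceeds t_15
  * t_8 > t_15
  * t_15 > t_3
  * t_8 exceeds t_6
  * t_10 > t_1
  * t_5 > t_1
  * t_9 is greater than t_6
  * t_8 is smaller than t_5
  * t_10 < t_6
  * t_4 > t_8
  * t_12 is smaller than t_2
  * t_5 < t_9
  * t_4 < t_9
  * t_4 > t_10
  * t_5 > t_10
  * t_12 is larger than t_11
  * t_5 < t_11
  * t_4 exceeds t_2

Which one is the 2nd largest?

The consecutive relations fix a unique order: t_3 < t_15 < t_1 < t_10 < t_6 < t_8 < t_5 < t_11 < t_12 < t_2 < t_4 < t_9.
Counting 2 from the largest end gives t_4.

t_4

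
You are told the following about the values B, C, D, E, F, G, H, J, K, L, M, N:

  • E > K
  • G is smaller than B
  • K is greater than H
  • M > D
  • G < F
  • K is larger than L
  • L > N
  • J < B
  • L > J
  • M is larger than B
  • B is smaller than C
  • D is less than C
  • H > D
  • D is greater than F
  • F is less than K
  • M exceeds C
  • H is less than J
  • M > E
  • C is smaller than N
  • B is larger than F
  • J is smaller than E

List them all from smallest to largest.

Each adjacent pair is fixed by a given relation: G < F; F < D; D < H; H < J; J < B; B < C; C < N; N < L; L < K; K < E; E < M. Chaining them end to end gives the full order.

G < F < D < H < J < B < C < N < L < K < E < M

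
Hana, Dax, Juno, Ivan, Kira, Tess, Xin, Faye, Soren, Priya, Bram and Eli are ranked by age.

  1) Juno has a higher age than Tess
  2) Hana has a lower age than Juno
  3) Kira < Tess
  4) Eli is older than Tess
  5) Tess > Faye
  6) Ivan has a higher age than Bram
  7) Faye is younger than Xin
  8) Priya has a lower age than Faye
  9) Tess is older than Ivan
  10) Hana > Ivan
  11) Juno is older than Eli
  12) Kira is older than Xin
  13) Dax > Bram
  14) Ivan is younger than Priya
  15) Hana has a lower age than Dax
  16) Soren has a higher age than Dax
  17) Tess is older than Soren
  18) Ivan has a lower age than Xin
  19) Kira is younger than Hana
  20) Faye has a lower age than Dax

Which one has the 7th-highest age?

Kira

The consecutive relations fix a unique order: Bram < Ivan < Priya < Faye < Xin < Kira < Hana < Dax < Soren < Tess < Eli < Juno.
The 7th largest is Kira.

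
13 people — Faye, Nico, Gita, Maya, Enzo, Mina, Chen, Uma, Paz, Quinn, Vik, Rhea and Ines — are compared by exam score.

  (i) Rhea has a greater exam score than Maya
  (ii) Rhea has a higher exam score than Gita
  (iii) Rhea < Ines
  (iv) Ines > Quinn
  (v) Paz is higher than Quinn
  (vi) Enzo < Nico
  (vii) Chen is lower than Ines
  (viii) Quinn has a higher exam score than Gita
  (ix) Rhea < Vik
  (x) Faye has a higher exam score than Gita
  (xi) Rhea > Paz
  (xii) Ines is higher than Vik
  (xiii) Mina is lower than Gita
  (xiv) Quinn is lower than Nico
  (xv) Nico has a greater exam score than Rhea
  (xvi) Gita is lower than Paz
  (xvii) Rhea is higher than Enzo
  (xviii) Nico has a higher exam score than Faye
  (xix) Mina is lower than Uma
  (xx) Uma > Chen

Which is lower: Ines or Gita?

Gita

Gita < Quinn and Quinn < Paz give Gita < Paz.
With Paz < Rhea: Gita < Quinn < Paz < Rhea.
With Rhea < Vik: Gita < Quinn < Paz < Rhea < Vik.
Then Vik < Ines extends the chain to Ines.
So Gita < Ines; Gita is the lower of the two.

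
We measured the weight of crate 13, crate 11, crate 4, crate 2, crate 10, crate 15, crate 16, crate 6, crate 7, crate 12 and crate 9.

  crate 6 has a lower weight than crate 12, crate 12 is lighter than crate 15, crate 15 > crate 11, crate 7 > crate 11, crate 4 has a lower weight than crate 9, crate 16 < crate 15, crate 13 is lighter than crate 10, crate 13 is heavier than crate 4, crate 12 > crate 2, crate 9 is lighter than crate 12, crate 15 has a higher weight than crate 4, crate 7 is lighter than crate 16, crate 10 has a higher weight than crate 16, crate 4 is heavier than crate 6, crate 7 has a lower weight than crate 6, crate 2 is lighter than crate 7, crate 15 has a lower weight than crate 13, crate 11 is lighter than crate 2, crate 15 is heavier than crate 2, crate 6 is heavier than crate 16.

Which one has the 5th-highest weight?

The consecutive relations fix a unique order: crate 11 < crate 2 < crate 7 < crate 16 < crate 6 < crate 4 < crate 9 < crate 12 < crate 15 < crate 13 < crate 10.
The 5th largest is crate 9.

crate 9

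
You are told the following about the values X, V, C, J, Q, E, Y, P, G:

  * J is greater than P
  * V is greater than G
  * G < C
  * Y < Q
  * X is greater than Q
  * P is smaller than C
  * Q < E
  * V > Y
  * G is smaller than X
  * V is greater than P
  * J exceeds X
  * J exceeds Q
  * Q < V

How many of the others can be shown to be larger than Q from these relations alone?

Directly above Q: E, X, V, J.
No other element is forced above Q by the given relations, so the count is 4.

4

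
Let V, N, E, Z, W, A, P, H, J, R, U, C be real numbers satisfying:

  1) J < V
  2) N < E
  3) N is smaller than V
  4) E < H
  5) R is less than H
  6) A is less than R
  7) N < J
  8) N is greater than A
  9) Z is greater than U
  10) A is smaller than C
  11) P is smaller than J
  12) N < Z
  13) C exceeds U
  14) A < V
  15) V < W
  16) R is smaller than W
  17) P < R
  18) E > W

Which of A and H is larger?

H

A < N and N < J give A < J.
Then J < V extends the chain to V.
Then V < W extends the chain to W.
With W < E: A < N < J < V < W < E.
Then E < H extends the chain to H.
So A < H; H is the larger of the two.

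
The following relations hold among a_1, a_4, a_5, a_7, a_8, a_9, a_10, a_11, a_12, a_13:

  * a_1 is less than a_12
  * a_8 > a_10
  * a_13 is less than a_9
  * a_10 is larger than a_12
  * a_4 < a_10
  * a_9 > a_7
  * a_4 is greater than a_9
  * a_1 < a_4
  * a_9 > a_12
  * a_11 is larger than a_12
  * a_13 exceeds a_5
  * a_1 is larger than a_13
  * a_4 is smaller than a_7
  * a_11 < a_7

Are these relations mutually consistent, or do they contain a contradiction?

Chaining the given relations yields a_7 < a_9 < a_4, so a_7 < a_4. But one relation states a_4 < a_7. These cannot both hold.

inconsistent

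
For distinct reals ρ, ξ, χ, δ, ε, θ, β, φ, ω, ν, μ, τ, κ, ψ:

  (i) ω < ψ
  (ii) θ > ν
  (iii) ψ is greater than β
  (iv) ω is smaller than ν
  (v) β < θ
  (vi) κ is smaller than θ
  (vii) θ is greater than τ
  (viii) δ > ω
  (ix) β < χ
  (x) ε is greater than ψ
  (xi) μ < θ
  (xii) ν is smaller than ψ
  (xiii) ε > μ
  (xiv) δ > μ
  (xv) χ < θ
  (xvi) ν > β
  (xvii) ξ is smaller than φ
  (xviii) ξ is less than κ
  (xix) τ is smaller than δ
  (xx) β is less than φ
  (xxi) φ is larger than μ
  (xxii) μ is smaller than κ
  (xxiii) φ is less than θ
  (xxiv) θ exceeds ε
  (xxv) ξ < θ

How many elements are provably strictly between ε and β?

2

The relations place β below ε. An element lies strictly between them when it is forced above β and also forced below ε.
Above β: {φ, ν, χ, ψ, θ}. Below ε: {μ, ω, ν, ψ}.
Intersection: {ν, ψ} — 2.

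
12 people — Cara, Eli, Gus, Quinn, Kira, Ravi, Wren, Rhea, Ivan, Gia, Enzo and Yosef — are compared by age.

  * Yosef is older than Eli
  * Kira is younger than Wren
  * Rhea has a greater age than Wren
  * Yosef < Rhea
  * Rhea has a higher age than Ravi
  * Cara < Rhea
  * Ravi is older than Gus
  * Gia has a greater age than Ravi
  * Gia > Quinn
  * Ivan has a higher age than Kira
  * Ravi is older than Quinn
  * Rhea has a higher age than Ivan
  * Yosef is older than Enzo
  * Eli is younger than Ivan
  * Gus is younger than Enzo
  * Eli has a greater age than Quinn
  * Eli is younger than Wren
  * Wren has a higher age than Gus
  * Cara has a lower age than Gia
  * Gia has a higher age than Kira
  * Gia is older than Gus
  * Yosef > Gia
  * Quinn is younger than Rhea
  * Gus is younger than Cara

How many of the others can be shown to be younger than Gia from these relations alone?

Directly below Gia: Kira, Gus, Cara, Quinn, Ravi.
Nothing else is reachable below Gia; 5 in all.

5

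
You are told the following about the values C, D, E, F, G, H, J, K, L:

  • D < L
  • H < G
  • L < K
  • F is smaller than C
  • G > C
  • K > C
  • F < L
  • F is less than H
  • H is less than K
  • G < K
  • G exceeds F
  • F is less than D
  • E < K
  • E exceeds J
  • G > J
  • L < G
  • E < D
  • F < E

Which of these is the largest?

F is not greatest since F < H; H is not greatest since H < K; C is not greatest since C < G; J is not greatest since J < E; E is not greatest since E < D; D is not greatest since D < L; L is not greatest since L < K; G is not greatest since G < K.
Only K has nothing above it, so K is the largest.

K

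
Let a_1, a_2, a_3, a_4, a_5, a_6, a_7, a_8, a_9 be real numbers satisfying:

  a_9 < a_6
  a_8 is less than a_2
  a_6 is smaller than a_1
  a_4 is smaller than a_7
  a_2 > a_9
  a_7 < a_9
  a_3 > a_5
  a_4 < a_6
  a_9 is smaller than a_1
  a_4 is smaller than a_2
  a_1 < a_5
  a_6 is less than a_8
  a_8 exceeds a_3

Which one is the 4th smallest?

a_6

Chaining the given pairs: a_4 < a_7 < a_9 < a_6 < a_1 < a_5 < a_3 < a_8 < a_2.
Counting 4 from the smallest end gives a_6.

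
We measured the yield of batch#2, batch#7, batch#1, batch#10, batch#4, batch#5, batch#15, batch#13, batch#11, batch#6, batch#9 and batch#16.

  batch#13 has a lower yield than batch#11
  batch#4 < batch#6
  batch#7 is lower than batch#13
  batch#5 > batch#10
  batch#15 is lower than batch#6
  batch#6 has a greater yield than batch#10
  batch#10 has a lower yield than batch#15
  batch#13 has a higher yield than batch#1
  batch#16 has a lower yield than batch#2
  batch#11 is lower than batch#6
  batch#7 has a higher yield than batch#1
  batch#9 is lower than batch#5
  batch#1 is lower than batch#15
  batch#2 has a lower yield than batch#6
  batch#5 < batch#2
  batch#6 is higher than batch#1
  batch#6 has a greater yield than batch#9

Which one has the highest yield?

Chaining downward from batch#6: directly below it, batch#4, batch#1, batch#10, batch#9, batch#15, batch#2, batch#11; then batch#16, batch#5, batch#13; then batch#7.
That covers every other element, and nothing is given above batch#6, so batch#6 is the highest yield.

batch#6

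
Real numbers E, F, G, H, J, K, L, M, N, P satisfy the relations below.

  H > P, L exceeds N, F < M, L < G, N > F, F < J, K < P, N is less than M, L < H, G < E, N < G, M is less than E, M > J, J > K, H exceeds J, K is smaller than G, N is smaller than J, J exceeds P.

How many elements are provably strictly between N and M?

1

Chaining upward from N reaches: J, L, G, E, H.
Chaining downward from M reaches: F, K, P, J.
Strictly between N and M are those in both lists: J — 1 element.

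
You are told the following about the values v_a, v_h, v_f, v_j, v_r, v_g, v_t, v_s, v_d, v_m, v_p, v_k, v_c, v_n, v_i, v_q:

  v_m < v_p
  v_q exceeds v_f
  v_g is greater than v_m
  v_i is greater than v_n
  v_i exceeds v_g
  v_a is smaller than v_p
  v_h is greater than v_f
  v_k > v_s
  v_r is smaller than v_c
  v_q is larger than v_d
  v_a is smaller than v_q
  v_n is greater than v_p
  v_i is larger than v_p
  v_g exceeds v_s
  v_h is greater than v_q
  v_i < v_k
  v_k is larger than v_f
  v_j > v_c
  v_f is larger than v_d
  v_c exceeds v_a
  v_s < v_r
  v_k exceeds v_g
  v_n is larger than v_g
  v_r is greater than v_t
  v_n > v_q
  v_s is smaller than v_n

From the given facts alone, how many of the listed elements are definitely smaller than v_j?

The elements the relations force below v_j are v_s, v_t, v_a, v_r, v_c — no chain reaches any other.
That is 5.

5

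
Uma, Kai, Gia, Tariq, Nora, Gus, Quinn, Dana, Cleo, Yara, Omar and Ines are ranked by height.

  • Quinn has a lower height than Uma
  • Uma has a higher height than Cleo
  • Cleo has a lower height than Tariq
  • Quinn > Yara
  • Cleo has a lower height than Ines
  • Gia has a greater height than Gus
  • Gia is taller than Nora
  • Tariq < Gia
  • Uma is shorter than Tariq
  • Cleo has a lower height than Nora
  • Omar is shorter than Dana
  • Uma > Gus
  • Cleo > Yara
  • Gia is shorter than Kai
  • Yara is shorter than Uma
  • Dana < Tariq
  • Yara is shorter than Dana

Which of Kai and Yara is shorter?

Yara

Chaining the given relations: Yara < Cleo < Uma < Tariq < Gia < Kai.
So Yara < Kai; Yara is the shorter of the two.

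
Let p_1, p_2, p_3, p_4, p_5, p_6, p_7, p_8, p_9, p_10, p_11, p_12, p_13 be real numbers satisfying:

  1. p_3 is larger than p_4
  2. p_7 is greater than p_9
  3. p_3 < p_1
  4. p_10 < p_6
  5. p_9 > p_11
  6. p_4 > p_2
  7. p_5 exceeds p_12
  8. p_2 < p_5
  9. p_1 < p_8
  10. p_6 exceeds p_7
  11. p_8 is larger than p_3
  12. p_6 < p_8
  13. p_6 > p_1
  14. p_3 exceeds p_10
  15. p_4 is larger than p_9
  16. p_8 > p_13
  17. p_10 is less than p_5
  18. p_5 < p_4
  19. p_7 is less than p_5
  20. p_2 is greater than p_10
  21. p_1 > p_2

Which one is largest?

Chaining downward from p_8: directly below it, p_3, p_13, p_1, p_6; then p_10, p_7, p_2, p_4; then p_9, p_5; then p_11, p_12.
That covers every other element, and nothing is given above p_8, so p_8 is the largest.

p_8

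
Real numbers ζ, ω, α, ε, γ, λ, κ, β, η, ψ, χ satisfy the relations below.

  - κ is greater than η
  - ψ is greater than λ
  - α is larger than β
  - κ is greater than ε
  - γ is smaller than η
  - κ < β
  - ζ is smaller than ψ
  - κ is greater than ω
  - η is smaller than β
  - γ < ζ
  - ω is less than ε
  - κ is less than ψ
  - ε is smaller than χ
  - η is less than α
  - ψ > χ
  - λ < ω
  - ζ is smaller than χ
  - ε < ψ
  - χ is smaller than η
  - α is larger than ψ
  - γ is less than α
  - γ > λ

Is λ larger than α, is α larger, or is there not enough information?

α

λ < γ < ζ < χ < η < κ < ψ < α, by transitivity through γ, ζ, χ, η, κ, ψ.
So α is larger.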